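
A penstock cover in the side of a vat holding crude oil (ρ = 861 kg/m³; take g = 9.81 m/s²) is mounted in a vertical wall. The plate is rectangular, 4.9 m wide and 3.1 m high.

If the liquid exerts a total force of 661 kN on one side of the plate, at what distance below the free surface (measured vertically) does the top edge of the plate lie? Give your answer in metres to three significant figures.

γ = ρg = 861 × 9.81 / 1000 = 8.44641 kN/m³.
A = 4.9 × 3.1 = 15.19 m².
From F = γ·h_c·A, the centroid depth is h_c = 661/(8.44641 × 15.19) = 5.15195 m.
The centroid lies 3.1/2 = 1.55 m below the top edge, so the top edge sits at h_top = 5.15195 − 1.55 = 3.60195 m below the surface.

d_top ≈ 3.60 m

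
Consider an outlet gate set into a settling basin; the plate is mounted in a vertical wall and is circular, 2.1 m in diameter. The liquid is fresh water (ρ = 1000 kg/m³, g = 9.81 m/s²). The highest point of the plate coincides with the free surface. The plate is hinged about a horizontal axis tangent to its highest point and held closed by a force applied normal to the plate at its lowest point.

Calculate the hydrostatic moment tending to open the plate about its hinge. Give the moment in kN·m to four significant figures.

M ≈ 46.83 kN·m

γ = ρg = 1000 × 9.81 = 9810 N/m³ = 9.81 kN/m³.
The centroid is at the centre, 1.05 m below the top of the plate, so the centroid depth is h_c = 1.05 m.
A = π(1.05)² = 3.46361 m².
Resultant F = γ·h_c·A = 9.81 × 1.05 × 3.46361 = 35.6769 kN.
I_c = πr⁴/4 = π × 1.05⁴/4 = 0.954656 m⁴.
Centre of pressure: y_p = y_c + I_c/(y_c·A) = 1.05 + 0.954656/(1.05 × 3.46361) = 1.05 + 0.2625 = 1.3125 m along the plane.
The resultant acts 1.05 + 0.2625 = 1.3125 m (along the plate) below the hinge at the top edge, so the moment about the hinge is M = F × 1.3125 = 35.6769 × 1.3125 = 46.8259 kN·m.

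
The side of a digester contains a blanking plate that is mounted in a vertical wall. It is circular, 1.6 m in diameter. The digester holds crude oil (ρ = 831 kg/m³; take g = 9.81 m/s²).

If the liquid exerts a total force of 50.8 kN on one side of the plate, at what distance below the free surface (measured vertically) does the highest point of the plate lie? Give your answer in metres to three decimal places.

d_top ≈ 2.299 m

γ = ρg = 831 × 9.81 / 1000 = 8.15211 kN/m³.
A = π(0.8)² = 2.01062 m².
From F = γ·h_c·A, the centroid depth is h_c = 50.8/(8.15211 × 2.01062) = 3.0993 m.
The centroid is at the centre, 0.8 m below the top of the plate, so the highest point sits at h_top = 3.0993 − 0.8 = 2.2993 m below the surface.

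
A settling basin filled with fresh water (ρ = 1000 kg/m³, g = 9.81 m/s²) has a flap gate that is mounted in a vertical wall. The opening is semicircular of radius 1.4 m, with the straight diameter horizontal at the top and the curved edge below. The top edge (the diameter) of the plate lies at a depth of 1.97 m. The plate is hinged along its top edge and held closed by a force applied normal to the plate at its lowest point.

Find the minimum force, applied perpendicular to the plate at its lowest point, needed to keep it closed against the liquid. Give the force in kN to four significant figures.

P ≈ 35.82 kN

γ = ρg = 1000 × 9.81 = 9810 N/m³ = 9.81 kN/m³.
The centroid of a semicircle lies 4r/(3π) = 0.594178 m from the diameter, here below the top edge, so the centroid depth is h_c = 1.97 + 0.594178 = 2.56418 m.
A = πr²/2 = π × 1.4²/2 = 3.07876 m².
Resultant F = γ·h_c·A = 9.81 × 2.56418 × 3.07876 = 77.445 kN.
I_c = (π/8 − 8/(9π))·r⁴ = 0.109757 × 1.4⁴ = 0.421642 m⁴.
Centre of pressure: y_p = y_c + I_c/(y_c·A) = 2.56418 + 0.421642/(2.56418 × 3.07876) = 2.56418 + 0.0534096 = 2.61759 m along the plane.
The resultant acts 0.594178 + 0.0534096 = 0.647588 m (along the plate) below the hinge at the top edge, so the moment about the hinge is M = F × 0.647588 = 77.445 × 0.647588 = 50.1525 kN·m.
A normal force at the bottom, 1.4 m from the hinge, must supply this moment: P = 50.1525/1.4 = 35.8232 kN.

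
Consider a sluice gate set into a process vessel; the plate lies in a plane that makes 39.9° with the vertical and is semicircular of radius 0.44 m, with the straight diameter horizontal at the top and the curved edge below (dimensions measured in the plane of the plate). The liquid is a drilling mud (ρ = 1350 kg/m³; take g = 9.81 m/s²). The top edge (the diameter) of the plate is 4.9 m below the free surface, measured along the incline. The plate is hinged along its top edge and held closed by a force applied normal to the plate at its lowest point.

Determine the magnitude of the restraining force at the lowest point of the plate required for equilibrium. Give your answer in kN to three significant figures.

P ≈ 6.77 kN

γ = ρg = 1350 × 9.81 / 1000 = 13.2435 kN/m³.
The plate makes 39.9° with the vertical, i.e. θ = 90° − 39.9° = 50.1° to the horizontal. Measuring y along the incline from the free-surface line, vertical depth h = y·sinθ with sinθ = 0.767165.
The centroid of a semicircle lies 4r/(3π) = 0.186742 m from the diameter, here below the top edge, so y_c = 4.9 + 0.186742 = 5.08674 m and h_c = 5.08674 × 0.767165 = 3.90237 m.
A = πr²/2 = π × 0.44²/2 = 0.304106 m².
Resultant F = γ·h_c·A = 13.2435 × 3.90237 × 0.304106 = 15.7165 kN.
I_c = (π/8 − 8/(9π))·r⁴ = 0.109757 × 0.44⁴ = 0.0041138 m⁴.
Centre of pressure: y_p = y_c + I_c/(y_c·A) = 5.08674 + 0.0041138/(5.08674 × 0.304106) = 5.08674 + 0.00265937 = 5.0894 m along the plane.
The resultant acts 0.186742 + 0.00265937 = 0.189401 m (along the plate) below the hinge at the top edge, so the moment about the hinge is M = F × 0.189401 = 15.7165 × 0.189401 = 2.97672 kN·m.
A normal force at the bottom, 0.44 m from the hinge, must supply this moment: P = 2.97672/0.44 = 6.76527 kN.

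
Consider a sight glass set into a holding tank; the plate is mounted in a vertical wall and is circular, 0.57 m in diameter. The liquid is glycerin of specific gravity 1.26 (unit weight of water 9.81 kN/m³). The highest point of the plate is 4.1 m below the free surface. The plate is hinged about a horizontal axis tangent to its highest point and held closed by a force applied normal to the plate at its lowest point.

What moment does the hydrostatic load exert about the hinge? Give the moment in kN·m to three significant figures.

γ = 1.26 × 9.81 = 12.3606 kN/m³.
The centroid is at the centre, 0.285 m below the top of the plate, so the centroid depth is h_c = 4.1 + 0.285 = 4.385 m.
A = π(0.285)² = 0.255176 m².
Resultant F = γ·h_c·A = 12.3606 × 4.385 × 0.255176 = 13.8309 kN.
I_c = πr⁴/4 = π × 0.285⁴/4 = 0.00518166 m⁴.
Centre of pressure: y_p = y_c + I_c/(y_c·A) = 4.385 + 0.00518166/(4.385 × 0.255176) = 4.385 + 0.00463084 = 4.38963 m along the plane.
The resultant acts 0.285 + 0.00463084 = 0.289631 m (along the plate) below the hinge at the top edge, so the moment about the hinge is M = F × 0.289631 = 13.8309 × 0.289631 = 4.00586 kN·m.

M ≈ 4.01 kN·m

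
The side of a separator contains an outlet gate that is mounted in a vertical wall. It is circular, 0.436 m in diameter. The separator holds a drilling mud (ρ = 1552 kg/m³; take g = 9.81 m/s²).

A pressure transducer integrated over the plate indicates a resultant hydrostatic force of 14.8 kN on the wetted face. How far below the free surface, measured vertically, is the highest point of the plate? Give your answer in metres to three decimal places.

d_top ≈ 6.293 m

γ = ρg = 1552 × 9.81 / 1000 = 15.22512 kN/m³.
A = π(0.218)² = 0.149301 m².
From F = γ·h_c·A, the centroid depth is h_c = 14.8/(15.22512 × 0.149301) = 6.51086 m.
The centroid is at the centre, 0.218 m below the top of the plate, so the highest point sits at h_top = 6.51086 − 0.218 = 6.29286 m below the surface.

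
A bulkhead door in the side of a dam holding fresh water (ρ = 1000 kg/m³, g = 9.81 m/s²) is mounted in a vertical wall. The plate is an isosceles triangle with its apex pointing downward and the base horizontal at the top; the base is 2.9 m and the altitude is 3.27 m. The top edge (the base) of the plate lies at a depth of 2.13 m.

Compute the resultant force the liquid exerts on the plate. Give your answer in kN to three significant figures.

F ≈ 150 kN

γ = ρg = 1000 × 9.81 = 9810 N/m³ = 9.81 kN/m³.
With the apex down, the centroid sits h/3 = 3.27/3 = 1.09 m below the base (the top edge), so the centroid depth is h_c = 2.13 + 1.09 = 3.22 m.
A = ½ × 2.9 × 3.27 = 4.7415 m².
Resultant F = γ·h_c·A = 9.81 × 3.22 × 4.7415 = 149.775 kN.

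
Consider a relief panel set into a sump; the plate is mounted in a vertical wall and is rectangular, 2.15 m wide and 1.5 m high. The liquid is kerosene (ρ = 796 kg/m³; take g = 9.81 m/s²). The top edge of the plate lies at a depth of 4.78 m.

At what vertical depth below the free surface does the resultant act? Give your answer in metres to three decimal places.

h_p = 5.564 m

γ = ρg = 796 × 9.81 / 1000 = 7.80876 kN/m³.
The centroid lies 1.5/2 = 0.75 m below the top edge, so the centroid depth is h_c = 4.78 + 0.75 = 5.53 m.
A = 2.15 × 1.5 = 3.225 m².
Resultant F = γ·h_c·A = 7.80876 × 5.53 × 3.225 = 139.263 kN.
I_c = b·h³/12 = 2.15 × 1.5³/12 = 0.604687 m⁴.
Centre of pressure: y_p = y_c + I_c/(y_c·A) = 5.53 + 0.604687/(5.53 × 3.225) = 5.53 + 0.0339059 = 5.56391 m along the plane.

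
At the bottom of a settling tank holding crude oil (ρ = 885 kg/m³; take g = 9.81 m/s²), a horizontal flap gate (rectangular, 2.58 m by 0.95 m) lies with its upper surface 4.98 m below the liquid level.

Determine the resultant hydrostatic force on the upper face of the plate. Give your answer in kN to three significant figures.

F ≈ 106 kN

γ = ρg = 885 × 9.81 / 1000 = 8.68185 kN/m³.
The plate is horizontal, so pressure is uniform at p = γ·h = 8.68185 × 4.98 = 43.2356 kN/m².
A = 2.58 × 0.95 = 2.451 m².
F = p·A = 43.2356 × 2.451 = 105.97 kN.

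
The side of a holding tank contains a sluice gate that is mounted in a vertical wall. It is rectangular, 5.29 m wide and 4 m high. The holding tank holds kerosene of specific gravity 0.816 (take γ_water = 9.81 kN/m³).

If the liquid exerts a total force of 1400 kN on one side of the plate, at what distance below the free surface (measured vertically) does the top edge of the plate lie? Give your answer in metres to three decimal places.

d_top ≈ 6.265 m

γ = 0.816 × 9.81 = 8.00496 kN/m³.
A = 5.29 × 4 = 21.16 m².
From F = γ·h_c·A, the centroid depth is h_c = 1400/(8.00496 × 21.16) = 8.2652 m.
The centroid lies 4/2 = 2 m below the top edge, so the top edge sits at h_top = 8.2652 − 2 = 6.2652 m below the surface.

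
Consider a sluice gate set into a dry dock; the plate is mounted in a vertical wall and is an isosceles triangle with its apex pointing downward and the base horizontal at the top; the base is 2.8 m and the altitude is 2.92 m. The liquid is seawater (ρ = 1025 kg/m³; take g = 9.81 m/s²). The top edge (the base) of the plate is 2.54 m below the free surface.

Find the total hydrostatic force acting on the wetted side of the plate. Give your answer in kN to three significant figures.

γ = ρg = 1025 × 9.81 / 1000 = 10.05525 kN/m³.
With the apex down, the centroid sits h/3 = 2.92/3 = 0.973333 m below the base (the top edge), so the centroid depth is h_c = 2.54 + 0.973333 = 3.51333 m.
A = ½ × 2.8 × 2.92 = 4.088 m².
Resultant F = γ·h_c·A = 10.05525 × 3.51333 × 4.088 = 144.418 kN.

F ≈ 144 kN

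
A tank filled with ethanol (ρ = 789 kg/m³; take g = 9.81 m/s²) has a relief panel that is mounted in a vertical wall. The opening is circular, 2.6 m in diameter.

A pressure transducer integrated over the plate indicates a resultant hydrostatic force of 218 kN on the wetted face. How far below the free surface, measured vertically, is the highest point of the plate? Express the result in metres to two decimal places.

γ = ρg = 789 × 9.81 / 1000 = 7.74009 kN/m³.
A = π(1.3)² = 5.30929 m².
From F = γ·h_c·A, the centroid depth is h_c = 218/(7.74009 × 5.30929) = 5.30486 m.
The centroid is at the centre, 1.3 m below the top of the plate, so the highest point sits at h_top = 5.30486 − 1.3 = 4.00486 m below the surface.

d_top ≈ 4.00 m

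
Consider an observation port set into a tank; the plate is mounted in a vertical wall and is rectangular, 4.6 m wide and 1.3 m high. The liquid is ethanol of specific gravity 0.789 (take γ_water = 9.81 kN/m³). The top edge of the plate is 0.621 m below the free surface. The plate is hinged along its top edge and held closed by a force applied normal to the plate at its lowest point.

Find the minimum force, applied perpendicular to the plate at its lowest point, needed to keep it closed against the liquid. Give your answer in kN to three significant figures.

P ≈ 34.4 kN

γ = 0.789 × 9.81 = 7.74009 kN/m³.
The centroid lies 1.3/2 = 0.65 m below the top edge, so the centroid depth is h_c = 0.621 + 0.65 = 1.271 m.
A = 4.6 × 1.3 = 5.98 m².
Resultant F = γ·h_c·A = 7.74009 × 1.271 × 5.98 = 58.8292 kN.
I_c = b·h³/12 = 4.6 × 1.3³/12 = 0.842183 m⁴.
Centre of pressure: y_p = y_c + I_c/(y_c·A) = 1.271 + 0.842183/(1.271 × 5.98) = 1.271 + 0.110805 = 1.3818 m along the plane.
The resultant acts 0.65 + 0.110805 = 0.760805 m (along the plate) below the hinge at the top edge, so the moment about the hinge is M = F × 0.760805 = 58.8292 × 0.760805 = 44.7575 kN·m.
A normal force at the bottom, 1.3 m from the hinge, must supply this moment: P = 44.7575/1.3 = 34.4288 kN.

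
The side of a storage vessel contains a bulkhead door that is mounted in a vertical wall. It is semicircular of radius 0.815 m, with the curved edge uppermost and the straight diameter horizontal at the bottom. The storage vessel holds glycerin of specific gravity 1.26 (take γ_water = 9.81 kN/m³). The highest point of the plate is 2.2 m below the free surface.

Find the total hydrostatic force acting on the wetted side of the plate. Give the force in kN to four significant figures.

F ≈ 34.42 kN

γ = 1.26 × 9.81 = 12.3606 kN/m³.
The centroid lies 4r/(3π) = 0.345897 m above the diameter, so r − 4r/(3π) = 0.815 − 0.345897 = 0.469103 m below the topmost point, so the centroid depth is h_c = 2.2 + 0.469103 = 2.6691 m.
A = πr²/2 = π × 0.815²/2 = 1.04336 m².
Resultant F = γ·h_c·A = 12.3606 × 2.6691 × 1.04336 = 34.4222 kN.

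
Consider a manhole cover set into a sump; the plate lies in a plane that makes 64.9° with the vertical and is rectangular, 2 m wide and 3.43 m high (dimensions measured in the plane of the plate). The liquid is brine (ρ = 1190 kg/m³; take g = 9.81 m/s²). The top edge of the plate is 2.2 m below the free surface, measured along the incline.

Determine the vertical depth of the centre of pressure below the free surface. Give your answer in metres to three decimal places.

h_p = 1.767 m

γ = ρg = 1190 × 9.81 / 1000 = 11.6739 kN/m³.
The plate makes 64.9° with the vertical, i.e. θ = 90° − 64.9° = 25.1° to the horizontal. Measuring y along the incline from the free-surface line, vertical depth h = y·sinθ with sinθ = 0.424199.
The centroid lies 3.43/2 = 1.715 m below the top edge, so y_c = 2.2 + 1.715 = 3.915 m and h_c = 3.915 × 0.424199 = 1.66074 m.
A = 2 × 3.43 = 6.86 m².
Resultant F = γ·h_c·A = 11.6739 × 1.66074 × 6.86 = 132.997 kN.
I_c = b·h³/12 = 2 × 3.43³/12 = 6.7256 m⁴.
Centre of pressure: y_p = y_c + I_c/(y_c·A) = 3.915 + 6.7256/(3.915 × 6.86) = 3.915 + 0.250424 = 4.16542 m along the plane.
Vertically, h_p = y_p·sinθ = 4.16542 × 0.424199 = 1.76697 m.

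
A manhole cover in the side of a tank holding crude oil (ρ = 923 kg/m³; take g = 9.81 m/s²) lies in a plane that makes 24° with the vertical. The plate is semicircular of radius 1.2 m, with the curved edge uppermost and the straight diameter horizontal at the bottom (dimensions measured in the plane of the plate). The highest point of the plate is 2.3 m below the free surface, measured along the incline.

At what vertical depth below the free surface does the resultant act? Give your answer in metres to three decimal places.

h_p = 2.763 m

γ = ρg = 923 × 9.81 / 1000 = 9.05463 kN/m³.
The plate makes 24° with the vertical, i.e. θ = 90° − 24° = 66° to the horizontal. Measuring y along the incline from the free-surface line, vertical depth h = y·sinθ with sinθ = 0.913545.
The centroid lies 4r/(3π) = 0.509296 m above the diameter, so r − 4r/(3π) = 1.2 − 0.509296 = 0.690704 m below the topmost point, so y_c = 2.3 + 0.690704 = 2.9907 m and h_c = 2.9907 × 0.913545 = 2.73214 m.
A = πr²/2 = π × 1.2²/2 = 2.26195 m².
Resultant F = γ·h_c·A = 9.05463 × 2.73214 × 2.26195 = 55.9573 kN.
I_c = (π/8 − 8/(9π))·r⁴ = 0.109757 × 1.2⁴ = 0.227592 m⁴.
Centre of pressure: y_p = y_c + I_c/(y_c·A) = 2.9907 + 0.227592/(2.9907 × 2.26195) = 2.9907 + 0.0336435 = 3.02434 m along the plane.
Vertically, h_p = y_p·sinθ = 3.02434 × 0.913545 = 2.76287 m.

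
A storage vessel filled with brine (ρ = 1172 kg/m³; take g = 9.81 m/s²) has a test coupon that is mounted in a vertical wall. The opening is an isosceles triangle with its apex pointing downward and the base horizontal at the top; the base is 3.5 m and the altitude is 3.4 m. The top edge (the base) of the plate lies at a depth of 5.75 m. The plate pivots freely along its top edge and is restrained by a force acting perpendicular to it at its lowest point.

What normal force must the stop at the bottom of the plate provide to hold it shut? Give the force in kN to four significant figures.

γ = ρg = 1172 × 9.81 / 1000 = 11.49732 kN/m³.
With the apex down, the centroid sits h/3 = 3.4/3 = 1.13333 m below the base (the top edge), so the centroid depth is h_c = 5.75 + 1.13333 = 6.88333 m.
A = ½ × 3.5 × 3.4 = 5.95 m².
Resultant F = γ·h_c·A = 11.49732 × 6.88333 × 5.95 = 470.882 kN.
I_c = b·h³/36 = 3.5 × 3.4³/36 = 3.82122 m⁴.
Centre of pressure: y_p = y_c + I_c/(y_c·A) = 6.88333 + 3.82122/(6.88333 × 5.95) = 6.88333 + 0.093301 = 6.97663 m along the plane.
The resultant acts 1.13333 + 0.093301 = 1.22663 m (along the plate) below the hinge at the top edge, so the moment about the hinge is M = F × 1.22663 = 470.882 × 1.22663 = 577.598 kN·m.
A normal force at the bottom, 3.4 m from the hinge, must supply this moment: P = 577.598/3.4 = 169.882 kN.

P ≈ 169.9 kN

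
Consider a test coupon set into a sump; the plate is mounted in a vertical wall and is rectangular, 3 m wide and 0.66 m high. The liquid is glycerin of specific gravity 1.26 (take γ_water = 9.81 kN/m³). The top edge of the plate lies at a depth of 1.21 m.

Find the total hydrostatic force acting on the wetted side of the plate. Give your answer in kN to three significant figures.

F ≈ 37.7 kN

γ = 1.26 × 9.81 = 12.3606 kN/m³.
The centroid lies 0.66/2 = 0.33 m below the top edge, so the centroid depth is h_c = 1.21 + 0.33 = 1.54 m.
A = 3 × 0.66 = 1.98 m².
Resultant F = γ·h_c·A = 12.3606 × 1.54 × 1.98 = 37.6899 kN.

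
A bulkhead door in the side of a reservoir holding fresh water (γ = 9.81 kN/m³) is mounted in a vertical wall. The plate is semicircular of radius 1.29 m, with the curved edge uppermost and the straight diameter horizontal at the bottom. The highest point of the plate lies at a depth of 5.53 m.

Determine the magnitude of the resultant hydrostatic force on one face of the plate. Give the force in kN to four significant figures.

γ = 9.81 kN/m³.
The centroid lies 4r/(3π) = 0.547493 m above the diameter, so r − 4r/(3π) = 1.29 − 0.547493 = 0.742507 m below the topmost point, so the centroid depth is h_c = 5.53 + 0.742507 = 6.27251 m.
A = πr²/2 = π × 1.29²/2 = 2.61396 m².
Resultant F = γ·h_c·A = 9.81 × 6.27251 × 2.61396 = 160.846 kN.

F ≈ 160.8 kN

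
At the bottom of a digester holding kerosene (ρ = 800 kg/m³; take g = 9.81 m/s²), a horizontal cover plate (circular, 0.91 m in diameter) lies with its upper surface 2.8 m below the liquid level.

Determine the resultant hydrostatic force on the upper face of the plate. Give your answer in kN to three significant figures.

F ≈ 14.3 kN

γ = ρg = 800 × 9.81 / 1000 = 7.848 kN/m³.
The plate is horizontal, so pressure is uniform at p = γ·h = 7.848 × 2.8 = 21.9744 kN/m².
A = π(0.455)² = 0.650388 m².
F = p·A = 21.9744 × 0.650388 = 14.2919 kN.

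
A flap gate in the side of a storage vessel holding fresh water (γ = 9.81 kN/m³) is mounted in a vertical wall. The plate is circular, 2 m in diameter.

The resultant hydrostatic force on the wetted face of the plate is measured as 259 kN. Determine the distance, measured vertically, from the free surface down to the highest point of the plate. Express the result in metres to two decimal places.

d_top ≈ 7.40 m

γ = 9.81 kN/m³.
A = π(1)² = 3.14159 m².
From F = γ·h_c·A, the centroid depth is h_c = 259/(9.81 × 3.14159) = 8.40391 m.
The centroid is at the centre, 1 m below the top of the plate, so the highest point sits at h_top = 8.40391 − 1 = 7.40391 m below the surface.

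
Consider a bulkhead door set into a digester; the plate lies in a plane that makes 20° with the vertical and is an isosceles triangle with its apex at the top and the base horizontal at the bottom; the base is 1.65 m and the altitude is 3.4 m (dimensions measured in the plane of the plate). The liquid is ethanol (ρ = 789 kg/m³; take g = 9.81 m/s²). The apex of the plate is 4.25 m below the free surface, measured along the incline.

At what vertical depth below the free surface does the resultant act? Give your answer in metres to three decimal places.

γ = ρg = 789 × 9.81 / 1000 = 7.74009 kN/m³.
The plate makes 20° with the vertical, i.e. θ = 90° − 20° = 70° to the horizontal. Measuring y along the incline from the free-surface line, vertical depth h = y·sinθ with sinθ = 0.939693.
With the apex up, the centroid sits 2h/3 = 2 × 3.4/3 = 2.26667 m below the apex, so y_c = 4.25 + 2.26667 = 6.51667 m and h_c = 6.51667 × 0.939693 = 6.12367 m.
A = ½ × 1.65 × 3.4 = 2.805 m².
Resultant F = γ·h_c·A = 7.74009 × 6.12367 × 2.805 = 132.951 kN.
I_c = b·h³/36 = 1.65 × 3.4³/36 = 1.80143 m⁴.
Centre of pressure: y_p = y_c + I_c/(y_c·A) = 6.51667 + 1.80143/(6.51667 × 2.805) = 6.51667 + 0.0985505 = 6.61522 m along the plane.
Vertically, h_p = y_p·sinθ = 6.61522 × 0.939693 = 6.21628 m.

h_p = 6.216 m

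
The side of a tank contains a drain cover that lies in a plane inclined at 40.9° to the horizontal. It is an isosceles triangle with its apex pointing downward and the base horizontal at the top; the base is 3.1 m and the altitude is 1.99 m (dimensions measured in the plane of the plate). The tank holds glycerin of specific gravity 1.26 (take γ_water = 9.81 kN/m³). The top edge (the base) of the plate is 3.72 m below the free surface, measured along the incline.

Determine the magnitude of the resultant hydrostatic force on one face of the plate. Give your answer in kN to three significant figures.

F ≈ 109 kN

γ = 1.26 × 9.81 = 12.3606 kN/m³.
Let θ = 40.9° be the plate's angle to the horizontal; measure y along the incline from where the plane meets the free surface. Vertical depth h = y·sinθ with sinθ = 0.654741.
With the apex down, the centroid sits h/3 = 1.99/3 = 0.663333 m below the base (the top edge), so y_c = 3.72 + 0.663333 = 4.38333 m and h_c = 4.38333 × 0.654741 = 2.86995 m.
A = ½ × 3.1 × 1.99 = 3.0845 m².
Resultant F = γ·h_c·A = 12.3606 × 2.86995 × 3.0845 = 109.42 kN.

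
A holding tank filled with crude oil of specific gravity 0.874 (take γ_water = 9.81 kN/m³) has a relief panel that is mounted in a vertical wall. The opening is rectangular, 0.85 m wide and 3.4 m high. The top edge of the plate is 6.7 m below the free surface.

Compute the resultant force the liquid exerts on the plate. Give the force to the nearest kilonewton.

γ = 0.874 × 9.81 = 8.57394 kN/m³.
The centroid lies 3.4/2 = 1.7 m below the top edge, so the centroid depth is h_c = 6.7 + 1.7 = 8.4 m.
A = 0.85 × 3.4 = 2.89 m².
Resultant F = γ·h_c·A = 8.57394 × 8.4 × 2.89 = 208.141 kN.

F ≈ 208 kN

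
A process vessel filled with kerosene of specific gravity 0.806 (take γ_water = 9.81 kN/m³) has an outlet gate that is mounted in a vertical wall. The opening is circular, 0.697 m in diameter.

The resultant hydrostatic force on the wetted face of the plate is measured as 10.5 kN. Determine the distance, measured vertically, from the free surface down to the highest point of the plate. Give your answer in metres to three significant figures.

d_top ≈ 3.13 m

γ = 0.806 × 9.81 = 7.90686 kN/m³.
A = π(0.3485)² = 0.381553 m².
From F = γ·h_c·A, the centroid depth is h_c = 10.5/(7.90686 × 0.381553) = 3.48041 m.
The centroid is at the centre, 0.3485 m below the top of the plate, so the highest point sits at h_top = 3.48041 − 0.3485 = 3.13191 m below the surface.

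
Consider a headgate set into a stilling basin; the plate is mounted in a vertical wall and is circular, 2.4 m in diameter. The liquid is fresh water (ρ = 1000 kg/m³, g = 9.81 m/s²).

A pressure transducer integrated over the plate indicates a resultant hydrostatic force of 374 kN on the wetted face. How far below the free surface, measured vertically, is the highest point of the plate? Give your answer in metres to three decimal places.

d_top ≈ 7.227 m

γ = ρg = 1000 × 9.81 = 9810 N/m³ = 9.81 kN/m³.
A = π(1.2)² = 4.52389 m².
From F = γ·h_c·A, the centroid depth is h_c = 374/(9.81 × 4.52389) = 8.42734 m.
The centroid is at the centre, 1.2 m below the top of the plate, so the highest point sits at h_top = 8.42734 − 1.2 = 7.22734 m below the surface.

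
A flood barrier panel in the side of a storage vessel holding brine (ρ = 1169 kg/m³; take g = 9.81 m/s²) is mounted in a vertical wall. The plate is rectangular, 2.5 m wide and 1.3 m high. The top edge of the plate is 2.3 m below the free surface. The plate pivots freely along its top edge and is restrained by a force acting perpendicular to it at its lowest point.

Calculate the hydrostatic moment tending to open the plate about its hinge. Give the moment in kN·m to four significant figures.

M ≈ 76.72 kN·m

γ = ρg = 1169 × 9.81 / 1000 = 11.46789 kN/m³.
The centroid lies 1.3/2 = 0.65 m below the top edge, so the centroid depth is h_c = 2.3 + 0.65 = 2.95 m.
A = 2.5 × 1.3 = 3.25 m².
Resultant F = γ·h_c·A = 11.46789 × 2.95 × 3.25 = 109.948 kN.
I_c = b·h³/12 = 2.5 × 1.3³/12 = 0.457708 m⁴.
Centre of pressure: y_p = y_c + I_c/(y_c·A) = 2.95 + 0.457708/(2.95 × 3.25) = 2.95 + 0.0477401 = 2.99774 m along the plane.
The resultant acts 0.65 + 0.0477401 = 0.69774 m (along the plate) below the hinge at the top edge, so the moment about the hinge is M = F × 0.69774 = 109.948 × 0.69774 = 76.7151 kN·m.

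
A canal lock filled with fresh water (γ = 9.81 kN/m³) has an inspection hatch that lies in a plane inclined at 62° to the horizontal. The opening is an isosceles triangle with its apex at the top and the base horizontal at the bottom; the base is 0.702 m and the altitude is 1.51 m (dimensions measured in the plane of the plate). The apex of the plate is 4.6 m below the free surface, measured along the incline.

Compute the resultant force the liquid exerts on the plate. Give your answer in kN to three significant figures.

F ≈ 25.7 kN

γ = 9.81 kN/m³.
Let θ = 62° be the plate's angle to the horizontal; measure y along the incline from where the plane meets the free surface. Vertical depth h = y·sinθ with sinθ = 0.882948.
With the apex up, the centroid sits 2h/3 = 2 × 1.51/3 = 1.00667 m below the apex, so y_c = 4.6 + 1.00667 = 5.60667 m and h_c = 5.60667 × 0.882948 = 4.9504 m.
A = ½ × 0.702 × 1.51 = 0.53001 m².
Resultant F = γ·h_c·A = 9.81 × 4.9504 × 0.53001 = 25.7391 kN.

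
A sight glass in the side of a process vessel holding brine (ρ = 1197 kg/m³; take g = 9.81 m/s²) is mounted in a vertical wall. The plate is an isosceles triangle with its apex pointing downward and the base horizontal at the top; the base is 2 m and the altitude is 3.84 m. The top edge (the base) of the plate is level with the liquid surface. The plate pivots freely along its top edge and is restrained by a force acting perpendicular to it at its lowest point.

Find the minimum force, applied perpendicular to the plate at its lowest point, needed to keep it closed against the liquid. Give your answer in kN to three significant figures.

γ = ρg = 1197 × 9.81 / 1000 = 11.74257 kN/m³.
With the apex down, the centroid sits h/3 = 3.84/3 = 1.28 m below the base (the top edge), so the centroid depth is h_c = 1.28 m.
A = ½ × 2 × 3.84 = 3.84 m².
Resultant F = γ·h_c·A = 11.74257 × 1.28 × 3.84 = 57.7171 kN.
I_c = b·h³/36 = 2 × 3.84³/36 = 3.14573 m⁴.
Centre of pressure: y_p = y_c + I_c/(y_c·A) = 1.28 + 3.14573/(1.28 × 3.84) = 1.28 + 0.64 = 1.92 m along the plane.
The resultant acts 1.28 + 0.64 = 1.92 m (along the plate) below the hinge at the top edge, so the moment about the hinge is M = F × 1.92 = 57.7171 × 1.92 = 110.817 kN·m.
A normal force at the bottom, 3.84 m from the hinge, must supply this moment: P = 110.817/3.84 = 28.8586 kN.

P ≈ 28.9 kN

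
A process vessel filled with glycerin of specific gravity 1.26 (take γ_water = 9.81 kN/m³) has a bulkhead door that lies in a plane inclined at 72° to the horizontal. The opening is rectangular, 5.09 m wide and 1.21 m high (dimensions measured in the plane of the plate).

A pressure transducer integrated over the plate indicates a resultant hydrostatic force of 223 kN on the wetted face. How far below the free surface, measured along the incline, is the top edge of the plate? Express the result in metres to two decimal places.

γ = 1.26 × 9.81 = 12.3606 kN/m³.
A = 5.09 × 1.21 = 6.1589 m².
From F = γ·h_c·A, the centroid depth is h_c = 223/(12.3606 × 6.1589) = 2.92929 m.
Let θ = 72° be the plate's angle to the horizontal; measure y along the incline from where the plane meets the free surface. Vertical depth h = y·sinθ with sinθ = 0.951057.
Along the incline, y_c = h_c/sinθ = 2.92929/0.951057 = 3.08004 m.
The centroid lies 1.21/2 = 0.605 m below the top edge, so the top edge sits at y_top = 3.08004 − 0.605 = 2.47504 m along the incline.

y_top ≈ 2.48 m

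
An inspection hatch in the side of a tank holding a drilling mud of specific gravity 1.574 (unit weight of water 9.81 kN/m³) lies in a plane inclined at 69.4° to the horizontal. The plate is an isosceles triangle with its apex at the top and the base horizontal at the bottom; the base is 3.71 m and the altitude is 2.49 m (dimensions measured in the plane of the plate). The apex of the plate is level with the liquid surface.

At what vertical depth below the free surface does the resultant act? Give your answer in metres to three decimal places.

h_p = 1.748 m

γ = 1.574 × 9.81 = 15.44094 kN/m³.
Let θ = 69.4° be the plate's angle to the horizontal; measure y along the incline from where the plane meets the free surface. Vertical depth h = y·sinθ with sinθ = 0.936060.
With the apex up, the centroid sits 2h/3 = 2 × 2.49/3 = 1.66 m below the apex, so y_c = 1.66 m and h_c = 1.66 × 0.936060 = 1.55386 m.
A = ½ × 3.71 × 2.49 = 4.61895 m².
Resultant F = γ·h_c·A = 15.44094 × 1.55386 × 4.61895 = 110.823 kN.
I_c = b·h³/36 = 3.71 × 2.49³/36 = 1.591 m⁴.
Centre of pressure: y_p = y_c + I_c/(y_c·A) = 1.66 + 1.591/(1.66 × 4.61895) = 1.66 + 0.2075 = 1.8675 m along the plane.
Vertically, h_p = y_p·sinθ = 1.8675 × 0.936060 = 1.74809 m.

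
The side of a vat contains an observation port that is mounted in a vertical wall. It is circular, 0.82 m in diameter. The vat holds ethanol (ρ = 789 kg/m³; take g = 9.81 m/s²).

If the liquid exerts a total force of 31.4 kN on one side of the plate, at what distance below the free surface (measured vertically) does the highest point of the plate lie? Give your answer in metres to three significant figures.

γ = ρg = 789 × 9.81 / 1000 = 7.74009 kN/m³.
A = π(0.41)² = 0.528102 m².
From F = γ·h_c·A, the centroid depth is h_c = 31.4/(7.74009 × 0.528102) = 7.68185 m.
The centroid is at the centre, 0.41 m below the top of the plate, so the highest point sits at h_top = 7.68185 − 0.41 = 7.27185 m below the surface.

d_top ≈ 7.27 m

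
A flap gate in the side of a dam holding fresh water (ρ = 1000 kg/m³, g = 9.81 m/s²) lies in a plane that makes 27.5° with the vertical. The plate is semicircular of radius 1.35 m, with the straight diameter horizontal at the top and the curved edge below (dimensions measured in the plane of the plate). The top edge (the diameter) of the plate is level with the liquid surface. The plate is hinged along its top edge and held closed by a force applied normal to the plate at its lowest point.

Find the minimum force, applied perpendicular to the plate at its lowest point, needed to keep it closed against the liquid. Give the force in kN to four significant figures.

γ = ρg = 1000 × 9.81 = 9810 N/m³ = 9.81 kN/m³.
The plate makes 27.5° with the vertical, i.e. θ = 90° − 27.5° = 62.5° to the horizontal. Measuring y along the incline from the free-surface line, vertical depth h = y·sinθ with sinθ = 0.887011.
The centroid of a semicircle lies 4r/(3π) = 0.572958 m from the diameter, here below the top edge, so y_c = 0.572958 m and h_c = 0.572958 × 0.887011 = 0.50822 m.
A = πr²/2 = π × 1.35²/2 = 2.86278 m².
Resultant F = γ·h_c·A = 9.81 × 0.50822 × 2.86278 = 14.2728 kN.
I_c = (π/8 − 8/(9π))·r⁴ = 0.109757 × 1.35⁴ = 0.364559 m⁴.
Centre of pressure: y_p = y_c + I_c/(y_c·A) = 0.572958 + 0.364559/(0.572958 × 2.86278) = 0.572958 + 0.222258 = 0.795216 m along the plane.
The resultant acts 0.572958 + 0.222258 = 0.795216 m (along the plate) below the hinge at the top edge, so the moment about the hinge is M = F × 0.795216 = 14.2728 × 0.795216 = 11.35 kN·m.
A normal force at the bottom, 1.35 m from the hinge, must supply this moment: P = 11.35/1.35 = 8.40741 kN.

P ≈ 8.407 kN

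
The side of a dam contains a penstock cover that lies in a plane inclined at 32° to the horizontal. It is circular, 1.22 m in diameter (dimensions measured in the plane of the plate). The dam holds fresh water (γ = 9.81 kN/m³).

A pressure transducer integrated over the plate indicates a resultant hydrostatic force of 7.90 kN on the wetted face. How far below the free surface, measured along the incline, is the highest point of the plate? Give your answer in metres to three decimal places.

y_top ≈ 0.690 m

γ = 9.81 kN/m³.
A = π(0.61)² = 1.16899 m².
From F = γ·h_c·A, the centroid depth is h_c = 7.90/(9.81 × 1.16899) = 0.688886 m.
Let θ = 32° be the plate's angle to the horizontal; measure y along the incline from where the plane meets the free surface. Vertical depth h = y·sinθ with sinθ = 0.529919.
Along the incline, y_c = h_c/sinθ = 0.688886/0.529919 = 1.29998 m.
The centroid is at the centre, 0.61 m below the top of the plate, so the highest point sits at y_top = 1.29998 − 0.61 = 0.68998 m along the incline.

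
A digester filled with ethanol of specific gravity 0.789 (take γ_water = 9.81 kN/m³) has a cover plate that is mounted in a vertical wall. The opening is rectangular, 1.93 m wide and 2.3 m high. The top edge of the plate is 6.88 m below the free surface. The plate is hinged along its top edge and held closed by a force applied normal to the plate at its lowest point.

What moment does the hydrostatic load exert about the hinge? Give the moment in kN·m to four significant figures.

γ = 0.789 × 9.81 = 7.74009 kN/m³.
The centroid lies 2.3/2 = 1.15 m below the top edge, so the centroid depth is h_c = 6.88 + 1.15 = 8.03 m.
A = 1.93 × 2.3 = 4.439 m².
Resultant F = γ·h_c·A = 7.74009 × 8.03 × 4.439 = 275.897 kN.
I_c = b·h³/12 = 1.93 × 2.3³/12 = 1.95686 m⁴.
Centre of pressure: y_p = y_c + I_c/(y_c·A) = 8.03 + 1.95686/(8.03 × 4.439) = 8.03 + 0.0548983 = 8.0849 m along the plane.
The resultant acts 1.15 + 0.0548983 = 1.2049 m (along the plate) below the hinge at the top edge, so the moment about the hinge is M = F × 1.2049 = 275.897 × 1.2049 = 332.428 kN·m.

M ≈ 332.4 kN·m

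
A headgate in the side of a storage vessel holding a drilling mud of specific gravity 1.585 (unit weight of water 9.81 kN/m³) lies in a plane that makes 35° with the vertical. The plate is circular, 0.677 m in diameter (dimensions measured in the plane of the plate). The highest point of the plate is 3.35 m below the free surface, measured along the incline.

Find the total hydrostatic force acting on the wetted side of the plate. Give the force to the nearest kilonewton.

F ≈ 17 kN

γ = 1.585 × 9.81 = 15.54885 kN/m³.
The plate makes 35° with the vertical, i.e. θ = 90° − 35° = 55° to the horizontal. Measuring y along the incline from the free-surface line, vertical depth h = y·sinθ with sinθ = 0.819152.
The centroid is at the centre, 0.3385 m below the top of the plate, so y_c = 3.35 + 0.3385 = 3.6885 m and h_c = 3.6885 × 0.819152 = 3.02144 m.
A = π(0.3385)² = 0.359971 m².
Resultant F = γ·h_c·A = 15.54885 × 3.02144 × 0.359971 = 16.9114 kN.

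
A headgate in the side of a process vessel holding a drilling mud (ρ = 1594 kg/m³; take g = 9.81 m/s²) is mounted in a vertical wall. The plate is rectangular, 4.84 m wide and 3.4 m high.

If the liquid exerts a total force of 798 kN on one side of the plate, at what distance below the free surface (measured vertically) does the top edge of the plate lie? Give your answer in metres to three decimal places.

d_top ≈ 1.401 m

γ = ρg = 1594 × 9.81 / 1000 = 15.63714 kN/m³.
A = 4.84 × 3.4 = 16.456 m².
From F = γ·h_c·A, the centroid depth is h_c = 798/(15.63714 × 16.456) = 3.10114 m.
The centroid lies 3.4/2 = 1.7 m below the top edge, so the top edge sits at h_top = 3.10114 − 1.7 = 1.40114 m below the surface.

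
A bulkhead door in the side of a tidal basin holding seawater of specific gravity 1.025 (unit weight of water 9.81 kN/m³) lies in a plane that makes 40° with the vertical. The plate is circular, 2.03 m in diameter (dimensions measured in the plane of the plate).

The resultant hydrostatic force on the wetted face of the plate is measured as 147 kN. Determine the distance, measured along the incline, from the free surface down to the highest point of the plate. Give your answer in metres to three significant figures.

y_top ≈ 4.88 m

γ = 1.025 × 9.81 = 10.05525 kN/m³.
A = π(1.015)² = 3.23655 m².
From F = γ·h_c·A, the centroid depth is h_c = 147/(10.05525 × 3.23655) = 4.51692 m.
The plate makes 40° with the vertical, i.e. θ = 90° − 40° = 50° to the horizontal. Measuring y along the incline from the free-surface line, vertical depth h = y·sinθ with sinθ = 0.766044.
Along the incline, y_c = h_c/sinθ = 4.51692/0.766044 = 5.89642 m.
The centroid is at the centre, 1.015 m below the top of the plate, so the highest point sits at y_top = 5.89642 − 1.015 = 4.88142 m along the incline.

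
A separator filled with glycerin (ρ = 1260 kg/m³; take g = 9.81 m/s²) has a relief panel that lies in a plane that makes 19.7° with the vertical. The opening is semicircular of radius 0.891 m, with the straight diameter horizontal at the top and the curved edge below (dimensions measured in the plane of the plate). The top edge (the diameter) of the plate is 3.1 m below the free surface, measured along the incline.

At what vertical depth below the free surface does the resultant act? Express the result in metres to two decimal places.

γ = ρg = 1260 × 9.81 / 1000 = 12.3606 kN/m³.
The plate makes 19.7° with the vertical, i.e. θ = 90° − 19.7° = 70.3° to the horizontal. Measuring y along the incline from the free-surface line, vertical depth h = y·sinθ with sinθ = 0.941471.
The centroid of a semicircle lies 4r/(3π) = 0.378152 m from the diameter, here below the top edge, so y_c = 3.1 + 0.378152 = 3.47815 m and h_c = 3.47815 × 0.941471 = 3.27458 m.
A = πr²/2 = π × 0.891²/2 = 1.24703 m².
Resultant F = γ·h_c·A = 12.3606 × 3.27458 × 1.24703 = 50.4745 kN.
I_c = (π/8 − 8/(9π))·r⁴ = 0.109757 × 0.891⁴ = 0.069174 m⁴.
Centre of pressure: y_p = y_c + I_c/(y_c·A) = 3.47815 + 0.069174/(3.47815 × 1.24703) = 3.47815 + 0.0159484 = 3.4941 m along the plane.
Vertically, h_p = y_p·sinθ = 3.4941 × 0.941471 = 3.28959 m.

h_p = 3.29 m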